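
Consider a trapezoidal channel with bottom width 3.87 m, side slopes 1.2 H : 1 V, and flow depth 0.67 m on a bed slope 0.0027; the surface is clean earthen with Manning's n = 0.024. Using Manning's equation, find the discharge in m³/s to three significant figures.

A = (b + z·y)·y = (3.87 + 1.2×0.67)×0.67 = 3.132 m²
P = b + 2y√(1+z²) = 3.87 + 2×0.67×√(1+1.2²) = 5.963 m
R = A/P = 3.132/5.963 = 0.5252 m
Q = (1/n)·A·R^(2/3)·S^(1/2) = (1/0.024) × 3.132 × 0.5252^(2/3) × 0.0027^(1/2) = 4.413 m³/s

4.41 m³/s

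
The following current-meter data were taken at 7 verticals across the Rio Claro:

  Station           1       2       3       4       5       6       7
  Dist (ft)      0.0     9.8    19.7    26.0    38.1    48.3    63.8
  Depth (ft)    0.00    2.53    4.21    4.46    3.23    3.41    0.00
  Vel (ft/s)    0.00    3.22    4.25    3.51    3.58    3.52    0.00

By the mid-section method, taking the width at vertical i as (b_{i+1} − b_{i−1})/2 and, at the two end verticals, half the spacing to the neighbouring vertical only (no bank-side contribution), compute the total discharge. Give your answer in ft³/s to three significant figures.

w_2 = (19.7 − 0.0)/2 = 9.85 ft; q_2 = 3.22 × 2.53 × 9.85 = 80.24 ft³/s
w_3 = (26.0 − 9.8)/2 = 8.1 ft; q_3 = 4.25 × 4.21 × 8.1 = 144.9 ft³/s
w_4 = (38.1 − 19.7)/2 = 9.2 ft; q_4 = 3.51 × 4.46 × 9.2 = 144.0 ft³/s
w_5 = (48.3 − 26.0)/2 = 11.15 ft; q_5 = 3.58 × 3.23 × 11.15 = 128.9 ft³/s
w_6 = (63.8 − 38.1)/2 = 12.85 ft; q_6 = 3.52 × 3.41 × 12.85 = 154.2 ft³/s
Stations 1, 7 contribute zero (depth or velocity is 0).
Q = Σ qᵢ = 652.4 ft³/s

652 ft³/s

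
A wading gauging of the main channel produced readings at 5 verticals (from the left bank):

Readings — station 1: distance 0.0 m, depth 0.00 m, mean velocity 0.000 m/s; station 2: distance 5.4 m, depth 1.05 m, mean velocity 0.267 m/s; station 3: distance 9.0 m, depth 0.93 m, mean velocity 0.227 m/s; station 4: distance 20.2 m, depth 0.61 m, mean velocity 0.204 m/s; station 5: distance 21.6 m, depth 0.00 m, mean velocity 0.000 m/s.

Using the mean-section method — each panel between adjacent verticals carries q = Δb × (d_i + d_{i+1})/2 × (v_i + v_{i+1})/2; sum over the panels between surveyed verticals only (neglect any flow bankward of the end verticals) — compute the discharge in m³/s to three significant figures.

Panel 1-2: Δb = 5.4 m, d̄ = (0.00+1.05)/2 = 0.525, v̄ = (0.000+0.267)/2 = 0.1335 → q = 5.4×0.525×0.1335 = 0.3785 m³/s
Panel 2-3: Δb = 3.6 m, d̄ = (1.05+0.93)/2 = 0.99, v̄ = (0.267+0.227)/2 = 0.247 → q = 3.6×0.99×0.247 = 0.8803 m³/s
Panel 3-4: Δb = 11.2 m, d̄ = (0.93+0.61)/2 = 0.77, v̄ = (0.227+0.204)/2 = 0.2155 → q = 11.2×0.77×0.2155 = 1.858 m³/s
Panel 4-5: Δb = 1.4 m, d̄ = (0.61+0.00)/2 = 0.305, v̄ = (0.204+0.000)/2 = 0.102 → q = 1.4×0.305×0.102 = 0.04355 m³/s
Q = Σ q = 3.161 m³/s

3.16 m³/s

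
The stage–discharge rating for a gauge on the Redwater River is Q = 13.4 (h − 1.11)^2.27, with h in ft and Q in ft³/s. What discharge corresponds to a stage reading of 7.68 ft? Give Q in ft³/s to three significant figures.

Q = 13.4 × (7.68 − 1.11)^2.27 = 13.4 × 6.57^2.27 = 961.6 ft³/s

962 ft³/s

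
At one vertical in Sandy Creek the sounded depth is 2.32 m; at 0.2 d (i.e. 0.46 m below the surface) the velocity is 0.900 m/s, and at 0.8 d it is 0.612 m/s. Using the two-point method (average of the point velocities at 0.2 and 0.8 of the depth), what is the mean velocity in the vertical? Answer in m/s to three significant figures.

0.756 m/s

v̄ = (0.900 + 0.612) / 2 = 0.7560 m/s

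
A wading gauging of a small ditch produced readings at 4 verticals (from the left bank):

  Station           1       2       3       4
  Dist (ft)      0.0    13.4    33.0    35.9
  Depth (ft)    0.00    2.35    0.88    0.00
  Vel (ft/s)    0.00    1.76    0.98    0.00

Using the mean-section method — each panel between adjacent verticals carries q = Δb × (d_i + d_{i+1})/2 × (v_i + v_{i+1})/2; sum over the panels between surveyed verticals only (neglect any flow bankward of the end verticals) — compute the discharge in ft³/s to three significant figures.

57.8 ft³/s

Panel 1-2: Δb = 13.4 ft, d̄ = (0.00+2.35)/2 = 1.175, v̄ = (0.00+1.76)/2 = 0.88 → q = 13.4×1.175×0.88 = 13.86 ft³/s
Panel 2-3: Δb = 19.6 ft, d̄ = (2.35+0.88)/2 = 1.615, v̄ = (1.76+0.98)/2 = 1.37 → q = 19.6×1.615×1.37 = 43.37 ft³/s
Panel 3-4: Δb = 2.9 ft, d̄ = (0.88+0.00)/2 = 0.44, v̄ = (0.98+0.00)/2 = 0.49 → q = 2.9×0.44×0.49 = 0.6252 ft³/s
Q = Σ q = 57.85 ft³/s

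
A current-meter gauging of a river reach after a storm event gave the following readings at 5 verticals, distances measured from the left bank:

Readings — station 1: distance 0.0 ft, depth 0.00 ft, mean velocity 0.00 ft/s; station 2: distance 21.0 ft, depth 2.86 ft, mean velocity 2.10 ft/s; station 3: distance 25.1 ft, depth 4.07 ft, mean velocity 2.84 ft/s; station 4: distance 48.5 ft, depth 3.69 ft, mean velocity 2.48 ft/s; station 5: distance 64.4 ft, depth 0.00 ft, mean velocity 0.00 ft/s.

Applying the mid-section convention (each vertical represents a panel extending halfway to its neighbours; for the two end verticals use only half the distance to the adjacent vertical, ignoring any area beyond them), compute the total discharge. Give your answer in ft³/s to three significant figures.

w_2 = (25.1 − 0.0)/2 = 12.55 ft; q_2 = 2.10 × 2.86 × 12.55 = 75.38 ft³/s
w_3 = (48.5 − 21.0)/2 = 13.75 ft; q_3 = 2.84 × 4.07 × 13.75 = 158.9 ft³/s
w_4 = (64.4 − 25.1)/2 = 19.65 ft; q_4 = 2.48 × 3.69 × 19.65 = 179.8 ft³/s
Stations 1, 5 contribute zero (depth or velocity is 0).
Q = Σ qᵢ = 414.1 ft³/s

414 ft³/s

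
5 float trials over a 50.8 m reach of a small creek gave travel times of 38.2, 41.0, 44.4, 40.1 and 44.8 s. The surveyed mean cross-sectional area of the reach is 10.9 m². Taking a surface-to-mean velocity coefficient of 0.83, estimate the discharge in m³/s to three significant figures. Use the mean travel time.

t̄ = (38.2 + 41.0 + 44.4 + 40.1 + 44.8) / 5 = 41.7 s
v_surface = L / t̄ = 50.8 / 41.7 = 1.218 m/s
v_mean = 0.83 × 1.218 = 1.011 m/s
Q = A × v_mean = 10.9 × 1.011 = 11.02 m³/s

11.0 m³/s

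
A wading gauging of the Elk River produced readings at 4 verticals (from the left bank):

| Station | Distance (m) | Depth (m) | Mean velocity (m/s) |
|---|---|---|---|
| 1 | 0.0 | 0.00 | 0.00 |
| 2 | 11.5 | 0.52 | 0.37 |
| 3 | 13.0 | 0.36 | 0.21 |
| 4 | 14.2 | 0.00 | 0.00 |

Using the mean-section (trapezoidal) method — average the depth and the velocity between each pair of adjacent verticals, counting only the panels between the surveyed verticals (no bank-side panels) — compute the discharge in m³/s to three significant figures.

0.767 m³/s

Panel 1-2: Δb = 11.5 m, d̄ = (0.00+0.52)/2 = 0.26, v̄ = (0.00+0.37)/2 = 0.185 → q = 11.5×0.26×0.185 = 0.5532 m³/s
Panel 2-3: Δb = 1.5 m, d̄ = (0.52+0.36)/2 = 0.44, v̄ = (0.37+0.21)/2 = 0.29 → q = 1.5×0.44×0.29 = 0.1914 m³/s
Panel 3-4: Δb = 1.2 m, d̄ = (0.36+0.00)/2 = 0.18, v̄ = (0.21+0.00)/2 = 0.105 → q = 1.2×0.18×0.105 = 0.02268 m³/s
Q = Σ q = 0.7672 m³/s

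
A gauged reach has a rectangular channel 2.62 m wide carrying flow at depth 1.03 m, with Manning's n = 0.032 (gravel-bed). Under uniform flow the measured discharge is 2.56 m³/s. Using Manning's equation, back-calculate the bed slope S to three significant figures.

A = b·y = 2.62 × 1.03 = 2.699 m²
P = b + 2y = 2.62 + 2×1.03 = 4.680 m
R = A/P = 2.699/4.680 = 0.5766 m
S = (Q·n / (1·A·R^(2/3)))² = (2.56×0.032 / (1×2.699×0.6928))² = 0.001920

0.00192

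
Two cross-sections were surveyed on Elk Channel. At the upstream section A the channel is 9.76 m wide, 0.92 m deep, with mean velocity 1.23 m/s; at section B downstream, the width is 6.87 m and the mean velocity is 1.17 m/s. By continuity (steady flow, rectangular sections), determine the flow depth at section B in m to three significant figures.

Q = A₁V₁ = (9.76×0.92) × 1.23 = 11.04 m³/s
d₂ = Q/(b₂ V₂) = 11.04/(6.87×1.17) = 1.374 m

1.37 m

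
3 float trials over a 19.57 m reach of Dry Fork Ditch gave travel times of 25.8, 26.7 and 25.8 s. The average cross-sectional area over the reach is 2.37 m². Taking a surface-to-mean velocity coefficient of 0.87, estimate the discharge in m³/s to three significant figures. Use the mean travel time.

t̄ = (25.8 + 26.7 + 25.8) / 3 = 26.1 s
v_surface = L / t̄ = 19.57 / 26.1 = 0.7498 m/s
v_mean = 0.87 × 0.7498 = 0.6523 m/s
Q = A × v_mean = 2.37 × 0.6523 = 1.546 m³/s

1.55 m³/s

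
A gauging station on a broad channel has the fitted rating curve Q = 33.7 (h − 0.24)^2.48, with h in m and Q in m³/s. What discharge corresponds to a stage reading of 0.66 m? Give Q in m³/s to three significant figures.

3.92 m³/s

Q = 33.7 × (0.66 − 0.24)^2.48 = 33.7 × 0.42^2.48 = 3.920 m³/s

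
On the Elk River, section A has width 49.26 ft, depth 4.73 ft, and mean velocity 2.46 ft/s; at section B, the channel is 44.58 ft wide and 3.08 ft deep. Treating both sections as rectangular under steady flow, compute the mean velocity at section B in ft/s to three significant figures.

4.17 ft/s

Q = A₁V₁ = (49.26×4.73) × 2.46 = 573.2 ft³/s
A₂ = 44.58 × 3.08 = 137.3 ft²
V₂ = Q/A₂ = 573.2/137.3 = 4.174 ft/s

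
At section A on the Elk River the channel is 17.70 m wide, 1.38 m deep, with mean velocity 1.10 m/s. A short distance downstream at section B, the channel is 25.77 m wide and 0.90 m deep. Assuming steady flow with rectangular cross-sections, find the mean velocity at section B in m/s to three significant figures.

1.16 m/s

Q = A₁V₁ = (17.70×1.38) × 1.10 = 26.87 m³/s
A₂ = 25.77 × 0.90 = 23.19 m²
V₂ = Q/A₂ = 26.87/23.19 = 1.158 m/s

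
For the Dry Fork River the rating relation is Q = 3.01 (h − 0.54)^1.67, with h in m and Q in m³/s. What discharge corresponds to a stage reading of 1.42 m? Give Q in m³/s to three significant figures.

2.43 m³/s

Q = 3.01 × (1.42 − 0.54)^1.67 = 3.01 × 0.88^1.67 = 2.431 m³/s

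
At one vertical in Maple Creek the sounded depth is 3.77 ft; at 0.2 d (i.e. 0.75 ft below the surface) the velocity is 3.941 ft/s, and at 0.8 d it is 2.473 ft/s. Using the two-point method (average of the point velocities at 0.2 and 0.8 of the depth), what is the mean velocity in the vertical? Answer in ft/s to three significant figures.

3.21 ft/s

v̄ = (3.941 + 2.473) / 2 = 3.207 ft/s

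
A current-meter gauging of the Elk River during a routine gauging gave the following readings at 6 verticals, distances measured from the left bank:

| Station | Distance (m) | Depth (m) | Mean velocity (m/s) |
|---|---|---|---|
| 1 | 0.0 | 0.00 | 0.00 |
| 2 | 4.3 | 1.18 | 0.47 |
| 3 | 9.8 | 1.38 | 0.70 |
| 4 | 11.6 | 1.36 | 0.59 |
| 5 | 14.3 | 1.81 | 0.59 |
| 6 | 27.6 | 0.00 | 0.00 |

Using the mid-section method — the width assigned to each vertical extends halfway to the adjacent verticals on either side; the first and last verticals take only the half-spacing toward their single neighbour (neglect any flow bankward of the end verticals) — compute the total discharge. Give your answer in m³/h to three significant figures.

59700 m³/h

w_2 = (9.8 − 0.0)/2 = 4.9 m; q_2 = 0.47 × 1.18 × 4.9 = 2.718 m³/s
w_3 = (11.6 − 4.3)/2 = 3.65 m; q_3 = 0.70 × 1.38 × 3.65 = 3.526 m³/s
w_4 = (14.3 − 9.8)/2 = 2.25 m; q_4 = 0.59 × 1.36 × 2.25 = 1.805 m³/s
w_5 = (27.6 − 11.6)/2 = 8 m; q_5 = 0.59 × 1.81 × 8 = 8.543 m³/s
Stations 1, 6 contribute zero (depth or velocity is 0).
Q = Σ qᵢ = 16.59 m³/s
= 16.59 × 3600 = 59730 m³/h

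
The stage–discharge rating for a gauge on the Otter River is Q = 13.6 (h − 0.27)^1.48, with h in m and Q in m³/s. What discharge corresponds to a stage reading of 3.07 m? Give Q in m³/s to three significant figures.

Q = 13.6 × (3.07 − 0.27)^1.48 = 13.6 × 2.8^1.48 = 62.42 m³/s

62.4 m³/s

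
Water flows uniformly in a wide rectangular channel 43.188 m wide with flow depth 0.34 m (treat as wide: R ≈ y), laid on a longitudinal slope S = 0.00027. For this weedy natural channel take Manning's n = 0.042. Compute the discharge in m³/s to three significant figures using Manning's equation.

A = b·y = 43.188 × 0.34 = 14.68 m²
Wide channel: R ≈ y = 0.34 m
Q = (1/n)·A·R^(2/3)·S^(1/2) = (1/0.042) × 14.68 × 0.3400^(2/3) × 0.00027^(1/2) = 2.799 m³/s

2.80 m³/s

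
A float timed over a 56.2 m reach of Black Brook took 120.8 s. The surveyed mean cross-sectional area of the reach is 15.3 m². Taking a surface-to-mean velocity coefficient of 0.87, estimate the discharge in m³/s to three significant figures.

6.19 m³/s

v_surface = L / t̄ = 56.2 / 120.8 = 0.4652 m/s
v_mean = 0.87 × 0.4652 = 0.4048 m/s
Q = A × v_mean = 15.3 × 0.4048 = 6.193 m³/s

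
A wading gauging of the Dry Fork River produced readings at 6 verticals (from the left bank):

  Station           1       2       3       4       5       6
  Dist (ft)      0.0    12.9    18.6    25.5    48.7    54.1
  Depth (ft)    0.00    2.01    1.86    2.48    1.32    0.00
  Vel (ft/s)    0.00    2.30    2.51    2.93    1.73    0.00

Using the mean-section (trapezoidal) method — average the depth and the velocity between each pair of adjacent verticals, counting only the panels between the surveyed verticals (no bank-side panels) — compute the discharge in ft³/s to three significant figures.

188 ft³/s

Panel 1-2: Δb = 12.9 ft, d̄ = (0.00+2.01)/2 = 1.005, v̄ = (0.00+2.30)/2 = 1.15 → q = 12.9×1.005×1.15 = 14.91 ft³/s
Panel 2-3: Δb = 5.7 ft, d̄ = (2.01+1.86)/2 = 1.935, v̄ = (2.30+2.51)/2 = 2.405 → q = 5.7×1.935×2.405 = 26.53 ft³/s
Panel 3-4: Δb = 6.9 ft, d̄ = (1.86+2.48)/2 = 2.17, v̄ = (2.51+2.93)/2 = 2.72 → q = 6.9×2.17×2.72 = 40.73 ft³/s
Panel 4-5: Δb = 23.2 ft, d̄ = (2.48+1.32)/2 = 1.9, v̄ = (2.93+1.73)/2 = 2.33 → q = 23.2×1.9×2.33 = 102.7 ft³/s
Panel 5-6: Δb = 5.4 ft, d̄ = (1.32+0.00)/2 = 0.66, v̄ = (1.73+0.00)/2 = 0.865 → q = 5.4×0.66×0.865 = 3.083 ft³/s
Q = Σ q = 188.0 ft³/s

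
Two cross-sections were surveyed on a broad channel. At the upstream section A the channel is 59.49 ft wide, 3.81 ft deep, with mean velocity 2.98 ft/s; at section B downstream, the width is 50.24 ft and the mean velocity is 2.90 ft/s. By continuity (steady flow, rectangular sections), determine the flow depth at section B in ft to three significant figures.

Q = A₁V₁ = (59.49×3.81) × 2.98 = 675.4 ft³/s
d₂ = Q/(b₂ V₂) = 675.4/(50.24×2.90) = 4.636 ft

4.64 ft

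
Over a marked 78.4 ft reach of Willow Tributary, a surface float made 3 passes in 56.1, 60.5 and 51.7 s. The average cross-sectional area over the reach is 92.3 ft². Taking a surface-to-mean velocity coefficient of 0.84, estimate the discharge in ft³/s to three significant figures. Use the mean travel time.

108 ft³/s

t̄ = (56.1 + 60.5 + 51.7) / 3 = 56.1 s
v_surface = L / t̄ = 78.4 / 56.1 = 1.398 ft/s
v_mean = 0.84 × 1.398 = 1.174 ft/s
Q = A × v_mean = 92.3 × 1.174 = 108.4 ft³/s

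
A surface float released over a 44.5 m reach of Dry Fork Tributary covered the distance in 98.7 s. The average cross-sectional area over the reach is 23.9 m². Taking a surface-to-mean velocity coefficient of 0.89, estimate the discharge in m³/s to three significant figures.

9.59 m³/s

v_surface = L / t̄ = 44.5 / 98.7 = 0.4509 m/s
v_mean = 0.89 × 0.4509 = 0.4013 m/s
Q = A × v_mean = 23.9 × 0.4013 = 9.590 m³/s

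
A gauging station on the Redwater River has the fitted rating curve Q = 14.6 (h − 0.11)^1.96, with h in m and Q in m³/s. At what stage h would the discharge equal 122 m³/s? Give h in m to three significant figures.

3.06 m

h − h₀ = (Q/C)^(1/b) = (122/14.6)^(1/1.96) = 2.954 m
h = 0.11 + 2.954 = 3.064 m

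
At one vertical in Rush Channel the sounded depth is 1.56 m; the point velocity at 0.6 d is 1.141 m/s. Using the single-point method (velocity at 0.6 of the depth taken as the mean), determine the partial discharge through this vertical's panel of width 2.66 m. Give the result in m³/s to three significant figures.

4.73 m³/s

v̄ = v₀.₆ = 1.141 m/s
q = v̄ × d × w = 1.141 × 1.56 × 2.66 = 4.735 m³/s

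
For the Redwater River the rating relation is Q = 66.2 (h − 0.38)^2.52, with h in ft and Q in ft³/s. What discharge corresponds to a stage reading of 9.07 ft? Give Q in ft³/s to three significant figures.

Q = 66.2 × (9.07 − 0.38)^2.52 = 66.2 × 8.69^2.52 = 15390 ft³/s

15400 ft³/s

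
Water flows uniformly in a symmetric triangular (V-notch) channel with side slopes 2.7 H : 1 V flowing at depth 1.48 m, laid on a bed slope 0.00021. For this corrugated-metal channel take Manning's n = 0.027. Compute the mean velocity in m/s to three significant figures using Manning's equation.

A = z·y² = 2.7×1.48² = 5.914 m²
P = 2y√(1+z²) = 2×1.48×√(1+2.7²) = 8.523 m
R = A/P = 5.914/8.523 = 0.6939 m
Q = (1/n)·A·R^(2/3)·S^(1/2) = (1/0.027) × 5.914 × 0.6939^(2/3) × 0.00021^(1/2) = 2.488 m³/s
V = Q/A = 2.488/5.914 = 0.4207 m/s

0.421 m/s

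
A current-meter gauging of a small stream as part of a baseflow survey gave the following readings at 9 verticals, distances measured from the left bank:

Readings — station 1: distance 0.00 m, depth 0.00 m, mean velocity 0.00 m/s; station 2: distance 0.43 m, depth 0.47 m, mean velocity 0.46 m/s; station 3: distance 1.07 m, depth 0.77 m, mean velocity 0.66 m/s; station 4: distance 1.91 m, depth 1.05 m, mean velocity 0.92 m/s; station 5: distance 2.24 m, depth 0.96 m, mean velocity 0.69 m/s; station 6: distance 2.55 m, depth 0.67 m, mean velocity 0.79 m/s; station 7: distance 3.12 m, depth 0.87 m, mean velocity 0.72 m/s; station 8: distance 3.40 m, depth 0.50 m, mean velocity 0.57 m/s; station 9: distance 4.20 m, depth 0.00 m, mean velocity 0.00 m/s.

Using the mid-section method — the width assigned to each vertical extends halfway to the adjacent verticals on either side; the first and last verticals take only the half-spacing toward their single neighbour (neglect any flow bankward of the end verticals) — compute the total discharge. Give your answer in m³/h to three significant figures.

w_2 = (1.07 − 0.00)/2 = 0.535 m; q_2 = 0.46 × 0.47 × 0.535 = 0.1157 m³/s
w_3 = (1.91 − 0.43)/2 = 0.74 m; q_3 = 0.66 × 0.77 × 0.74 = 0.3761 m³/s
w_4 = (2.24 − 1.07)/2 = 0.585 m; q_4 = 0.92 × 1.05 × 0.585 = 0.5651 m³/s
w_5 = (2.55 − 1.91)/2 = 0.32 m; q_5 = 0.69 × 0.96 × 0.32 = 0.2120 m³/s
w_6 = (3.12 − 2.24)/2 = 0.44 m; q_6 = 0.79 × 0.67 × 0.44 = 0.2329 m³/s
w_7 = (3.40 − 2.55)/2 = 0.425 m; q_7 = 0.72 × 0.87 × 0.425 = 0.2662 m³/s
w_8 = (4.20 − 3.12)/2 = 0.54 m; q_8 = 0.57 × 0.50 × 0.54 = 0.1539 m³/s
Stations 1, 9 contribute zero (depth or velocity is 0).
Q = Σ qᵢ = 1.922 m³/s
= 1.922 × 3600 = 6919 m³/h

6920 m³/h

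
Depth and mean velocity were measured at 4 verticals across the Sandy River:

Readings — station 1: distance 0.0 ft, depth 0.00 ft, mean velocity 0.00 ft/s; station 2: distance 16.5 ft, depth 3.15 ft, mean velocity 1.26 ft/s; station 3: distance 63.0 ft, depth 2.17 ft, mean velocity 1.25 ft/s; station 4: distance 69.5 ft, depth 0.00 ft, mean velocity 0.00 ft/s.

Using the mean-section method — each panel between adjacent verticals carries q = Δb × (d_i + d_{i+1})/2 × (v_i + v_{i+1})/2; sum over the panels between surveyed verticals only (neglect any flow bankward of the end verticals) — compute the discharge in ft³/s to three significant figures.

176 ft³/s

Panel 1-2: Δb = 16.5 ft, d̄ = (0.00+3.15)/2 = 1.575, v̄ = (0.00+1.26)/2 = 0.63 → q = 16.5×1.575×0.63 = 16.37 ft³/s
Panel 2-3: Δb = 46.5 ft, d̄ = (3.15+2.17)/2 = 2.66, v̄ = (1.26+1.25)/2 = 1.255 → q = 46.5×2.66×1.255 = 155.2 ft³/s
Panel 3-4: Δb = 6.5 ft, d̄ = (2.17+0.00)/2 = 1.085, v̄ = (1.25+0.00)/2 = 0.625 → q = 6.5×1.085×0.625 = 4.408 ft³/s
Q = Σ q = 176.0 ft³/s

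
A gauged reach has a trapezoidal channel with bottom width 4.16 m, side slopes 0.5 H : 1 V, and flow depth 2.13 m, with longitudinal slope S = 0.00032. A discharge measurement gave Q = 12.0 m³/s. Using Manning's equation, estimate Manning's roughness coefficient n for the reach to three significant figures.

0.0192

A = (b + z·y)·y = (4.16 + 0.5×2.13)×2.13 = 11.13 m²
P = b + 2y√(1+z²) = 4.16 + 2×2.13×√(1+0.5²) = 8.923 m
R = A/P = 11.13/8.923 = 1.247 m
n = (1/Q)·A·R^(2/3)·S^(1/2) = (1/12.0) × 11.13 × 1.159 × 0.01789 = 0.01922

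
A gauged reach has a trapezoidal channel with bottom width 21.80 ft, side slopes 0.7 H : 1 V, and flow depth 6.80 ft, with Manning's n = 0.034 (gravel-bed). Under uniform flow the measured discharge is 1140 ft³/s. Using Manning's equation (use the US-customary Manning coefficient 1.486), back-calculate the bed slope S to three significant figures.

0.00265

A = (b + z·y)·y = (21.80 + 0.7×6.80)×6.80 = 180.6 ft²
P = b + 2y√(1+z²) = 21.80 + 2×6.80×√(1+0.7²) = 38.40 ft
R = A/P = 180.6/38.40 = 4.703 ft
S = (Q·n / (1.486·A·R^(2/3)))² = (1140×0.034 / (1.486×180.6×2.807))² = 0.002647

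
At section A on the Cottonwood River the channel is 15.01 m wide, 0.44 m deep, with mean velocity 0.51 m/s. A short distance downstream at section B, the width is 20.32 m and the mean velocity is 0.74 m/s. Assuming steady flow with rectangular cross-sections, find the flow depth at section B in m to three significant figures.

Q = A₁V₁ = (15.01×0.44) × 0.51 = 3.368 m³/s
d₂ = Q/(b₂ V₂) = 3.368/(20.32×0.74) = 0.2240 m

0.224 m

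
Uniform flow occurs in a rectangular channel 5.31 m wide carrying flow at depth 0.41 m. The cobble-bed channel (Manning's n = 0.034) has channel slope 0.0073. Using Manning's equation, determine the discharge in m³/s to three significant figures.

A = b·y = 5.31 × 0.41 = 2.177 m²
P = b + 2y = 5.31 + 2×0.41 = 6.130 m
R = A/P = 2.177/6.130 = 0.3552 m
Q = (1/n)·A·R^(2/3)·S^(1/2) = (1/0.034) × 2.177 × 0.3552^(2/3) × 0.0073^(1/2) = 2.744 m³/s

2.74 m³/s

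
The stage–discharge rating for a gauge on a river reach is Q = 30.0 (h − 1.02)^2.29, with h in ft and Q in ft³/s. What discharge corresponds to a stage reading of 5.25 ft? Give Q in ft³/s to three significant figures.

816 ft³/s

Q = 30.0 × (5.25 − 1.02)^2.29 = 30.0 × 4.23^2.29 = 815.5 ft³/s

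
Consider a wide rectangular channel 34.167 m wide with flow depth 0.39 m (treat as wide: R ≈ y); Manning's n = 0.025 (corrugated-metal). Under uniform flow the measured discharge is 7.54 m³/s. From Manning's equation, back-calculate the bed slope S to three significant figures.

A = b·y = 34.167 × 0.39 = 13.33 m²
Wide channel: R ≈ y = 0.39 m
S = (Q·n / (1·A·R^(2/3)))² = (7.54×0.025 / (1×13.33×0.5338))² = 0.0007023

0.000702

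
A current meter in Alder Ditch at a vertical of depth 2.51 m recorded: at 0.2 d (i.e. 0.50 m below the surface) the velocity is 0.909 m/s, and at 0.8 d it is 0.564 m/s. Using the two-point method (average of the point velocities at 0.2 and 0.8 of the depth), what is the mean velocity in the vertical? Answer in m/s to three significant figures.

v̄ = (0.909 + 0.564) / 2 = 0.7365 m/s

0.737 m/s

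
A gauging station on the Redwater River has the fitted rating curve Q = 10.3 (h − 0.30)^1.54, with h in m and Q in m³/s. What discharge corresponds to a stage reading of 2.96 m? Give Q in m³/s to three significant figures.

46.5 m³/s

Q = 10.3 × (2.96 − 0.30)^1.54 = 10.3 × 2.66^1.54 = 46.47 m³/s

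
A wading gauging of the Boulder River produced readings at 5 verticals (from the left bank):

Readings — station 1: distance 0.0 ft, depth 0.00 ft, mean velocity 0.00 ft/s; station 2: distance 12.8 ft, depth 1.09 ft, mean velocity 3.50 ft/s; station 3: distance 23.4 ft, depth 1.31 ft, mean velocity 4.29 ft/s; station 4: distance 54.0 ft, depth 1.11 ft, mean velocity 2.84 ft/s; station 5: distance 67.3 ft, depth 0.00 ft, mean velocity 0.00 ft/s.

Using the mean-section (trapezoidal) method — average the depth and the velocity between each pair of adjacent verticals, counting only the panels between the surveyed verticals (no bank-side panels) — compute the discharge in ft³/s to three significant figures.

Panel 1-2: Δb = 12.8 ft, d̄ = (0.00+1.09)/2 = 0.545, v̄ = (0.00+3.50)/2 = 1.75 → q = 12.8×0.545×1.75 = 12.21 ft³/s
Panel 2-3: Δb = 10.6 ft, d̄ = (1.09+1.31)/2 = 1.2, v̄ = (3.50+4.29)/2 = 3.895 → q = 10.6×1.2×3.895 = 49.54 ft³/s
Panel 3-4: Δb = 30.6 ft, d̄ = (1.31+1.11)/2 = 1.21, v̄ = (4.29+2.84)/2 = 3.565 → q = 30.6×1.21×3.565 = 132.0 ft³/s
Panel 4-5: Δb = 13.3 ft, d̄ = (1.11+0.00)/2 = 0.555, v̄ = (2.84+0.00)/2 = 1.42 → q = 13.3×0.555×1.42 = 10.48 ft³/s
Q = Σ q = 204.2 ft³/s

204 ft³/s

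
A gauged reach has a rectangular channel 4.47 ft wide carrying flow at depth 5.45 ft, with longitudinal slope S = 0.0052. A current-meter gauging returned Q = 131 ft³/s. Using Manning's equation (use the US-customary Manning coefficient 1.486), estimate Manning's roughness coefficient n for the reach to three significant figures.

0.0271

A = b·y = 4.47 × 5.45 = 24.36 ft²
P = b + 2y = 4.47 + 2×5.45 = 15.37 ft
R = A/P = 24.36/15.37 = 1.585 ft
n = (1.486/Q)·A·R^(2/3)·S^(1/2) = (1.486/131) × 24.36 × 1.359 × 0.07211 = 0.02709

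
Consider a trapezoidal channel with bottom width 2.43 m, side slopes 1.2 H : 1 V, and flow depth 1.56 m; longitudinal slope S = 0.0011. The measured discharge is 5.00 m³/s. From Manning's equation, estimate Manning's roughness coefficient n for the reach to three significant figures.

0.0421

A = (b + z·y)·y = (2.43 + 1.2×1.56)×1.56 = 6.711 m²
P = b + 2y√(1+z²) = 2.43 + 2×1.56×√(1+1.2²) = 7.304 m
R = A/P = 6.711/7.304 = 0.9189 m
n = (1/Q)·A·R^(2/3)·S^(1/2) = (1/5.00) × 6.711 × 0.9452 × 0.03317 = 0.04208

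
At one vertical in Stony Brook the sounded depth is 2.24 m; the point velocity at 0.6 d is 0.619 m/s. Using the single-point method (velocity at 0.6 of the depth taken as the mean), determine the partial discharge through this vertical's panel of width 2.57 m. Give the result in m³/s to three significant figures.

3.56 m³/s

v̄ = v₀.₆ = 0.619 m/s
q = v̄ × d × w = 0.6190 × 2.24 × 2.57 = 3.563 m³/s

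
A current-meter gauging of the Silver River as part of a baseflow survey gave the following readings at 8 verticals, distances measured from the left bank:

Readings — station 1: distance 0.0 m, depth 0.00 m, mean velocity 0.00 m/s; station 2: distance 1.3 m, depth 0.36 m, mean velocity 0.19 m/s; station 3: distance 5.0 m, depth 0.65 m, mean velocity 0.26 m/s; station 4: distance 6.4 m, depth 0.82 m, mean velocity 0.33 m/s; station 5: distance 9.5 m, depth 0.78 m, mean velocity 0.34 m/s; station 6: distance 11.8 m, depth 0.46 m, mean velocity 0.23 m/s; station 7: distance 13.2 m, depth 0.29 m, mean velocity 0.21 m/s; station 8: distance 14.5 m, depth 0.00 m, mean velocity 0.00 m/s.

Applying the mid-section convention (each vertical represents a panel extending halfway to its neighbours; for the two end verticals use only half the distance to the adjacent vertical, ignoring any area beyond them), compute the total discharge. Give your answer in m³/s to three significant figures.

w_2 = (5.0 − 0.0)/2 = 2.5 m; q_2 = 0.19 × 0.36 × 2.5 = 0.1710 m³/s
w_3 = (6.4 − 1.3)/2 = 2.55 m; q_3 = 0.26 × 0.65 × 2.55 = 0.4310 m³/s
w_4 = (9.5 − 5.0)/2 = 2.25 m; q_4 = 0.33 × 0.82 × 2.25 = 0.6089 m³/s
w_5 = (11.8 − 6.4)/2 = 2.7 m; q_5 = 0.34 × 0.78 × 2.7 = 0.7160 m³/s
w_6 = (13.2 − 9.5)/2 = 1.85 m; q_6 = 0.23 × 0.46 × 1.85 = 0.1957 m³/s
w_7 = (14.5 − 11.8)/2 = 1.35 m; q_7 = 0.21 × 0.29 × 1.35 = 0.08222 m³/s
Stations 1, 8 contribute zero (depth or velocity is 0).
Q = Σ qᵢ = 2.205 m³/s

2.20 m³/s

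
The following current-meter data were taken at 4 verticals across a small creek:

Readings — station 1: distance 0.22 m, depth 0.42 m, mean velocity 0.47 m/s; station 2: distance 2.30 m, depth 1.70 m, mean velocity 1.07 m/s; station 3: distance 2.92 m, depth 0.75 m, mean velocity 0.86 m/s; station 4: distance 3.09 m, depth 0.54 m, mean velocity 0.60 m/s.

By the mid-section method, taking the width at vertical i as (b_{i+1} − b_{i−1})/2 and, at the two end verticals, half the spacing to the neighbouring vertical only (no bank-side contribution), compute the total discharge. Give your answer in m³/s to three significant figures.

2.94 m³/s

w_1 = (2.30 − 0.22)/2 = 1.04 m; q_1 = 0.47 × 0.42 × 1.04 = 0.2053 m³/s
w_2 = (2.92 − 0.22)/2 = 1.35 m; q_2 = 1.07 × 1.70 × 1.35 = 2.456 m³/s
w_3 = (3.09 − 2.30)/2 = 0.395 m; q_3 = 0.86 × 0.75 × 0.395 = 0.2548 m³/s
w_4 = (3.09 − 2.92)/2 = 0.085 m; q_4 = 0.60 × 0.54 × 0.085 = 0.02754 m³/s
Q = Σ qᵢ = 2.943 m³/s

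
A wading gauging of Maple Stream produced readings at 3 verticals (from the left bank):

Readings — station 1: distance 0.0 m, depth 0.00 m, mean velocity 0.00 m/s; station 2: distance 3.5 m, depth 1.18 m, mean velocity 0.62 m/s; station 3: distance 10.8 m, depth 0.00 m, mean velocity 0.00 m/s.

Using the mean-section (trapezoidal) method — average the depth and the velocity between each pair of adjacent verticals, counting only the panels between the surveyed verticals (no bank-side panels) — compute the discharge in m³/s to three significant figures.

1.98 m³/s

Panel 1-2: Δb = 3.5 m, d̄ = (0.00+1.18)/2 = 0.59, v̄ = (0.00+0.62)/2 = 0.31 → q = 3.5×0.59×0.31 = 0.6402 m³/s
Panel 2-3: Δb = 7.3 m, d̄ = (1.18+0.00)/2 = 0.59, v̄ = (0.62+0.00)/2 = 0.31 → q = 7.3×0.59×0.31 = 1.335 m³/s
Q = Σ q = 1.975 m³/s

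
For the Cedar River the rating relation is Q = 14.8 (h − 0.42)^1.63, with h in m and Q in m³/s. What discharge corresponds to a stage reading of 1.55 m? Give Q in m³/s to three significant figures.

Q = 14.8 × (1.55 − 0.42)^1.63 = 14.8 × 1.13^1.63 = 18.06 m³/s

18.1 m³/s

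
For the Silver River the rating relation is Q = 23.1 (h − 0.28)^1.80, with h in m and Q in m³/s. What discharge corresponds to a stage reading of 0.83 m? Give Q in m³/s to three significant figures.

Q = 23.1 × (0.83 − 0.28)^1.80 = 23.1 × 0.55^1.80 = 7.875 m³/s

7.88 m³/s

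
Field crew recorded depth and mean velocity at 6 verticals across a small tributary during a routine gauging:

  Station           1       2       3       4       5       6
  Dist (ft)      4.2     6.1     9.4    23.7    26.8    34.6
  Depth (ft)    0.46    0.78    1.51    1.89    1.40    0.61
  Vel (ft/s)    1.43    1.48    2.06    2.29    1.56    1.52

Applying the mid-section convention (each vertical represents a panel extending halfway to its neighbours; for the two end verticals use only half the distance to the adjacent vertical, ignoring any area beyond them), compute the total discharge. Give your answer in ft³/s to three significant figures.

84.2 ft³/s

w_1 = (6.1 − 4.2)/2 = 0.95 ft; q_1 = 1.43 × 0.46 × 0.95 = 0.6249 ft³/s
w_2 = (9.4 − 4.2)/2 = 2.6 ft; q_2 = 1.48 × 0.78 × 2.6 = 3.001 ft³/s
w_3 = (23.7 − 6.1)/2 = 8.8 ft; q_3 = 2.06 × 1.51 × 8.8 = 27.37 ft³/s
w_4 = (26.8 − 9.4)/2 = 8.7 ft; q_4 = 2.29 × 1.89 × 8.7 = 37.65 ft³/s
w_5 = (34.6 − 23.7)/2 = 5.45 ft; q_5 = 1.56 × 1.40 × 5.45 = 11.90 ft³/s
w_6 = (34.6 − 26.8)/2 = 3.9 ft; q_6 = 1.52 × 0.61 × 3.9 = 3.616 ft³/s
Q = Σ qᵢ = 84.17 ft³/s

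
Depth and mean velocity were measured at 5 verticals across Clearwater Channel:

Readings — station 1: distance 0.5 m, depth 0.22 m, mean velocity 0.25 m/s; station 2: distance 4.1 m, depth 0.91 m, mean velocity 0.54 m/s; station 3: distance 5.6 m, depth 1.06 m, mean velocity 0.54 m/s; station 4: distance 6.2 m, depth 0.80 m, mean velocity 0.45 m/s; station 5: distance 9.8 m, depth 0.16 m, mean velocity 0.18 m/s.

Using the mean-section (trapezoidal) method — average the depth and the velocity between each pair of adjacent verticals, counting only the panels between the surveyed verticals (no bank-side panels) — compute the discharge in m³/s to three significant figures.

2.42 m³/s

Panel 1-2: Δb = 3.6 m, d̄ = (0.22+0.91)/2 = 0.565, v̄ = (0.25+0.54)/2 = 0.395 → q = 3.6×0.565×0.395 = 0.8034 m³/s
Panel 2-3: Δb = 1.5 m, d̄ = (0.91+1.06)/2 = 0.985, v̄ = (0.54+0.54)/2 = 0.54 → q = 1.5×0.985×0.54 = 0.7979 m³/s
Panel 3-4: Δb = 0.6 m, d̄ = (1.06+0.80)/2 = 0.93, v̄ = (0.54+0.45)/2 = 0.495 → q = 0.6×0.93×0.495 = 0.2762 m³/s
Panel 4-5: Δb = 3.6 m, d̄ = (0.80+0.16)/2 = 0.48, v̄ = (0.45+0.18)/2 = 0.315 → q = 3.6×0.48×0.315 = 0.5443 m³/s
Q = Σ q = 2.422 m³/s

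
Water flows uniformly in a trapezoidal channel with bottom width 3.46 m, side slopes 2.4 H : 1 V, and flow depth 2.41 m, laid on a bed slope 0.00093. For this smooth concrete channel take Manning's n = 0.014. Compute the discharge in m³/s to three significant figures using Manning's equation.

A = (b + z·y)·y = (3.46 + 2.4×2.41)×2.41 = 22.28 m²
P = b + 2y√(1+z²) = 3.46 + 2×2.41×√(1+2.4²) = 15.99 m
R = A/P = 22.28/15.99 = 1.393 m
Q = (1/n)·A·R^(2/3)·S^(1/2) = (1/0.014) × 22.28 × 1.393^(2/3) × 0.00093^(1/2) = 60.53 m³/s

60.5 m³/s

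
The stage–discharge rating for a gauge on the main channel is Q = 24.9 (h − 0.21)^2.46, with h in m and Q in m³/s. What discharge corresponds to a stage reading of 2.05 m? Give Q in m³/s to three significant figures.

112 m³/s

Q = 24.9 × (2.05 − 0.21)^2.46 = 24.9 × 1.84^2.46 = 111.6 m³/s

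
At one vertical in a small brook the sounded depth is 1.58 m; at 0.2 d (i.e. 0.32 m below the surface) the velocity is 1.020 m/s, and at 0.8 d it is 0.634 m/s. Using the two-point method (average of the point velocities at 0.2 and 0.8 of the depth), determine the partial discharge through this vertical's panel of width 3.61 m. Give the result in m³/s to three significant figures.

v̄ = (1.020 + 0.634) / 2 = 0.8270 m/s
q = v̄ × d × w = 0.8270 × 1.58 × 3.61 = 4.717 m³/s

4.72 m³/s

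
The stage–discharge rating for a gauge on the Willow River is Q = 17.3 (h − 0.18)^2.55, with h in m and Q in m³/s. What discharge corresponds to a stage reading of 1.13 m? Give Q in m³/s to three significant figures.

Q = 17.3 × (1.13 − 0.18)^2.55 = 17.3 × 0.95^2.55 = 15.18 m³/s

15.2 m³/s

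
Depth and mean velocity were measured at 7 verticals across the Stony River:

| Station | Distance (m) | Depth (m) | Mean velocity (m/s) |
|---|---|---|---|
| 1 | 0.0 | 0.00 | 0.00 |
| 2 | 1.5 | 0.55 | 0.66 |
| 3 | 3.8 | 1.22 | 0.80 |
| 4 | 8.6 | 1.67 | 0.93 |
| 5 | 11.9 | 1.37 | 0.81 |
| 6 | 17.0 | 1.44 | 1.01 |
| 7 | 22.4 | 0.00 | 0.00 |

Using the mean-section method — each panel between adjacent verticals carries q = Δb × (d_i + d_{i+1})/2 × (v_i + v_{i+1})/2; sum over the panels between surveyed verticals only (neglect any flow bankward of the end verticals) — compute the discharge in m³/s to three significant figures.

20.5 m³/s

Panel 1-2: Δb = 1.5 m, d̄ = (0.00+0.55)/2 = 0.275, v̄ = (0.00+0.66)/2 = 0.33 → q = 1.5×0.275×0.33 = 0.1361 m³/s
Panel 2-3: Δb = 2.3 m, d̄ = (0.55+1.22)/2 = 0.885, v̄ = (0.66+0.80)/2 = 0.73 → q = 2.3×0.885×0.73 = 1.486 m³/s
Panel 3-4: Δb = 4.8 m, d̄ = (1.22+1.67)/2 = 1.445, v̄ = (0.80+0.93)/2 = 0.865 → q = 4.8×1.445×0.865 = 6.000 m³/s
Panel 4-5: Δb = 3.3 m, d̄ = (1.67+1.37)/2 = 1.52, v̄ = (0.93+0.81)/2 = 0.87 → q = 3.3×1.52×0.87 = 4.364 m³/s
Panel 5-6: Δb = 5.1 m, d̄ = (1.37+1.44)/2 = 1.405, v̄ = (0.81+1.01)/2 = 0.91 → q = 5.1×1.405×0.91 = 6.521 m³/s
Panel 6-7: Δb = 5.4 m, d̄ = (1.44+0.00)/2 = 0.72, v̄ = (1.01+0.00)/2 = 0.505 → q = 5.4×0.72×0.505 = 1.963 m³/s
Q = Σ q = 20.47 m³/s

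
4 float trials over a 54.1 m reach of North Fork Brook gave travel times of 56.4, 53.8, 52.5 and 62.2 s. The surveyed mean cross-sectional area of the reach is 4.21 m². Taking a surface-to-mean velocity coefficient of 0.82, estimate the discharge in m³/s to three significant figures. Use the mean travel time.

3.32 m³/s

t̄ = (56.4 + 53.8 + 52.5 + 62.2) / 4 = 56.225 s
v_surface = L / t̄ = 54.1 / 56.225 = 0.9622 m/s
v_mean = 0.82 × 0.9622 = 0.7890 m/s
Q = A × v_mean = 4.21 × 0.7890 = 3.322 m³/s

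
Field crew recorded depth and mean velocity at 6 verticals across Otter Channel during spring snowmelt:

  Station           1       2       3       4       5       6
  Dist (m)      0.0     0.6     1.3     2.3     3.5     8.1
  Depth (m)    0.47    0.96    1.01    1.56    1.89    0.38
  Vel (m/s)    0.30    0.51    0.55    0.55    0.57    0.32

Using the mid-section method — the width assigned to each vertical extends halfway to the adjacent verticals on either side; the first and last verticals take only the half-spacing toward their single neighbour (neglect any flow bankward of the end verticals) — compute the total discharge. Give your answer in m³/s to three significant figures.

w_1 = (0.6 − 0.0)/2 = 0.3 m; q_1 = 0.30 × 0.47 × 0.3 = 0.04230 m³/s
w_2 = (1.3 − 0.0)/2 = 0.65 m; q_2 = 0.51 × 0.96 × 0.65 = 0.3182 m³/s
w_3 = (2.3 − 0.6)/2 = 0.85 m; q_3 = 0.55 × 1.01 × 0.85 = 0.4722 m³/s
w_4 = (3.5 − 1.3)/2 = 1.1 m; q_4 = 0.55 × 1.56 × 1.1 = 0.9438 m³/s
w_5 = (8.1 − 2.3)/2 = 2.9 m; q_5 = 0.57 × 1.89 × 2.9 = 3.124 m³/s
w_6 = (8.1 − 3.5)/2 = 2.3 m; q_6 = 0.32 × 0.38 × 2.3 = 0.2797 m³/s
Q = Σ qᵢ = 5.180 m³/s

5.18 m³/s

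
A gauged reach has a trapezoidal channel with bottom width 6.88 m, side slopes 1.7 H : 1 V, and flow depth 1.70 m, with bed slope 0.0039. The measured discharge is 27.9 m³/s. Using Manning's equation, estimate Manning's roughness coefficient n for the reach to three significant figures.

A = (b + z·y)·y = (6.88 + 1.7×1.70)×1.70 = 16.61 m²
P = b + 2y√(1+z²) = 6.88 + 2×1.70×√(1+1.7²) = 13.59 m
R = A/P = 16.61/13.59 = 1.223 m
n = (1/Q)·A·R^(2/3)·S^(1/2) = (1/27.9) × 16.61 × 1.143 × 0.06245 = 0.04251

0.0425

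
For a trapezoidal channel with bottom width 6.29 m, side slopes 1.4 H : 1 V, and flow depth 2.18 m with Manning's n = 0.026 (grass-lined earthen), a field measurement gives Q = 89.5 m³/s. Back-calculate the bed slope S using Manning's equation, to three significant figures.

A = (b + z·y)·y = (6.29 + 1.4×2.18)×2.18 = 20.37 m²
P = b + 2y√(1+z²) = 6.29 + 2×2.18×√(1+1.4²) = 13.79 m
R = A/P = 20.37/13.79 = 1.477 m
S = (Q·n / (1·A·R^(2/3)))² = (89.5×0.026 / (1×20.37×1.297))² = 0.007764

0.00776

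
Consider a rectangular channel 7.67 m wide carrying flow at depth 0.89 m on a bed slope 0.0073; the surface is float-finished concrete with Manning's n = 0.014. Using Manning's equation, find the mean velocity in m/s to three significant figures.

4.91 m/s

A = b·y = 7.67 × 0.89 = 6.826 m²
P = b + 2y = 7.67 + 2×0.89 = 9.450 m
R = A/P = 6.826/9.450 = 0.7224 m
Q = (1/n)·A·R^(2/3)·S^(1/2) = (1/0.014) × 6.826 × 0.7224^(2/3) × 0.0073^(1/2) = 33.54 m³/s
V = Q/A = 33.54/6.826 = 4.913 m/s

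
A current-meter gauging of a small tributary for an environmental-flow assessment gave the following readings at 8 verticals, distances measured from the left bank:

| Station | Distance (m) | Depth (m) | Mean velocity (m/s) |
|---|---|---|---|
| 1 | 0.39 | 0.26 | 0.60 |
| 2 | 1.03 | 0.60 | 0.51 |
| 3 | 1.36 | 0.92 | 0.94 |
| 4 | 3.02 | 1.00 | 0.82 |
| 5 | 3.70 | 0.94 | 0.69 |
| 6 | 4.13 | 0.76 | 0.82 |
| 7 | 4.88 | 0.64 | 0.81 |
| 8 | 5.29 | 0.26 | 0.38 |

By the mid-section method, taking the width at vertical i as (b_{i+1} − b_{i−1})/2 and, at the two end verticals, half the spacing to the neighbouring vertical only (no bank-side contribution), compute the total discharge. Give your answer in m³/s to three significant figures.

w_1 = (1.03 − 0.39)/2 = 0.32 m; q_1 = 0.60 × 0.26 × 0.32 = 0.04992 m³/s
w_2 = (1.36 − 0.39)/2 = 0.485 m; q_2 = 0.51 × 0.60 × 0.485 = 0.1484 m³/s
w_3 = (3.02 − 1.03)/2 = 0.995 m; q_3 = 0.94 × 0.92 × 0.995 = 0.8605 m³/s
w_4 = (3.70 − 1.36)/2 = 1.17 m; q_4 = 0.82 × 1.00 × 1.17 = 0.9594 m³/s
w_5 = (4.13 − 3.02)/2 = 0.555 m; q_5 = 0.69 × 0.94 × 0.555 = 0.3600 m³/s
w_6 = (4.88 − 3.70)/2 = 0.59 m; q_6 = 0.82 × 0.76 × 0.59 = 0.3677 m³/s
w_7 = (5.29 − 4.13)/2 = 0.58 m; q_7 = 0.81 × 0.64 × 0.58 = 0.3007 m³/s
w_8 = (5.29 − 4.88)/2 = 0.205 m; q_8 = 0.38 × 0.26 × 0.205 = 0.02025 m³/s
Q = Σ qᵢ = 3.067 m³/s

3.07 m³/s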